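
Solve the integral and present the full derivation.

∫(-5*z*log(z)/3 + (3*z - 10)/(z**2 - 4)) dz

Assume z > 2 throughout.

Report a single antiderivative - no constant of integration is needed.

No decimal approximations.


Step 1. Rewrite: now ∫(-5*z*log(z)/3) dz + ∫((3*z - 10)/(z**2 - 4)) dz.
Step 2. Decompose ∫((3*z - 10)/(z**2 - 4)) dz by partial fractions, (3*z - 10)/(z**2 - 4) = 4/(z + 2) - 1/(z - 2): now ∫(-5*z*log(z)/3) dz + ∫(-1/(z - 2)) dz + ∫(4/(z + 2)) dz.
Step 3. Evaluate the standard form [assuming z > -2]: now 4*log(z + 2) + ∫(-5*z*log(z)/3) dz + ∫(-1/(z - 2)) dz.
Step 4. Evaluate the standard form [assuming z > 2]: now -log(z - 2) + 4*log(z + 2) + ∫(-5*z*log(z)/3) dz.
Step 5. Integrate ∫(-5*z*log(z)/3) dz by parts with u = log(z), dv = (-5*z/3) dz, so v = -5*z**2/6 [assuming z > 0]: now -5*z**2*log(z)/6 - log(z - 2) + 4*log(z + 2) + ∫(5*z/6) dz.
Step 6. Evaluate the standard form: now -5*z**2*log(z)/6 + 5*z**2/12 - log(z - 2) + 4*log(z + 2).
Answer: -5*z**2*log(z)/6 + 5*z**2/12 - log(z - 2) + 4*log(z + 2).


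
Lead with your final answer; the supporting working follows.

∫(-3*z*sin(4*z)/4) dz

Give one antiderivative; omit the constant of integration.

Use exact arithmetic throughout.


The answer is 3*z*cos(4*z)/16 - 3*sin(4*z)/64.
Step 1. Integrate ∫(-3*z*sin(4*z)/4) dz by parts with u = z, dv = (-3*sin(4*z)/4) dz, so v = 3*cos(4*z)/16: now 3*z*cos(4*z)/16 + ∫(-3*cos(4*z)/16) dz.
Step 2. Evaluate the standard form: now 3*z*cos(4*z)/16 - 3*sin(4*z)/64.
Answer: 3*z*cos(4*z)/16 - 3*sin(4*z)/64.


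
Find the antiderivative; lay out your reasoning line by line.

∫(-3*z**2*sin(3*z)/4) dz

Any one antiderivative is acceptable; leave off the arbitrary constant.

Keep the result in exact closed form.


Step 1. Integrate ∫(-3*z**2*sin(3*z)/4) dz by parts with u = z**2, dv = (-3*sin(3*z)/4) dz, so v = cos(3*z)/4: now z**2*cos(3*z)/4 + ∫(-z*cos(3*z)/2) dz.
Step 2. Integrate ∫(-z*cos(3*z)/2) dz by parts with u = z, dv = (-cos(3*z)/2) dz, so v = -sin(3*z)/6: now z**2*cos(3*z)/4 - z*sin(3*z)/6 + ∫(sin(3*z)/6) dz.
Step 3. Evaluate the standard form: now z**2*cos(3*z)/4 - z*sin(3*z)/6 - cos(3*z)/18.
Answer: z**2*cos(3*z)/4 - z*sin(3*z)/6 - cos(3*z)/18.


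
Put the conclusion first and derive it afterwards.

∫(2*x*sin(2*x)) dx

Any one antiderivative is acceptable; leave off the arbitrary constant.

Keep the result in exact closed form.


The answer is -x*cos(2*x) + sin(2*x)/2.
Step 1. Integrate ∫(2*x*sin(2*x)) dx by parts with u = x, dv = (2*sin(2*x)) dx, so v = -cos(2*x): now -x*cos(2*x) + ∫(cos(2*x)) dx.
Step 2. Evaluate the standard form: now -x*cos(2*x) + sin(2*x)/2.
Answer: -x*cos(2*x) + sin(2*x)/2.


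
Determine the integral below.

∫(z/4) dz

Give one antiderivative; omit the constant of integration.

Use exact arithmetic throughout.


Answer: z**2/8.


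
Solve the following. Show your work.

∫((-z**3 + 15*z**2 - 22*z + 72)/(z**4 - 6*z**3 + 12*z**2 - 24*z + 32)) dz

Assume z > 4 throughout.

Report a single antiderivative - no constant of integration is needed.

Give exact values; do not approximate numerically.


Step 1. Decompose ∫((-z**3 + 15*z**2 - 22*z + 72)/(z**4 - 6*z**3 + 12*z**2 - 24*z + 32)) dz by partial fractions, (-z**3 + 15*z**2 - 22*z + 72)/(z**4 - 6*z**3 + 12*z**2 - 24*z + 32) = 3/(z**2 + 4) - 5/(z - 2) + 4/(z - 4): now ∫(4/(z - 4)) dz + ∫(-5/(z - 2)) dz + ∫(3/(z**2 + 4)) dz.
Step 2. Evaluate the standard form [assuming z > 2]: now -5*log(z - 2) + ∫(4/(z - 4)) dz + ∫(3/(z**2 + 4)) dz.
Step 3. Evaluate the standard form [assuming z > 4]: now 4*log(z - 4) - 5*log(z - 2) + ∫(3/(z**2 + 4)) dz.
Step 4. Evaluate the standard form: now 4*log(z - 4) - 5*log(z - 2) + 3*atan(z/2)/2.
Answer: 4*log(z - 4) - 5*log(z - 2) + 3*atan(z/2)/2.


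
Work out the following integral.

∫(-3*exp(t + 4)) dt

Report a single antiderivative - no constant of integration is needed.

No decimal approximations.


Answer: -3*exp(t + 4).


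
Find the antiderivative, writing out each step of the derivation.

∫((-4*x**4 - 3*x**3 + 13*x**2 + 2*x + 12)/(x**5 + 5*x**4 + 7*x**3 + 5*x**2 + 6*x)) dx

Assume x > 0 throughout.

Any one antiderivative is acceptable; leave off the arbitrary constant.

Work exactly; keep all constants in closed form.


Step 1. Decompose ∫((-4*x**4 - 3*x**3 + 13*x**2 + 2*x + 12)/(x**5 + 5*x**4 + 7*x**3 + 5*x**2 + 6*x)) dx by partial fractions, (-4*x**4 - 3*x**3 + 13*x**2 + 2*x + 12)/(x**5 + 5*x**4 + 7*x**3 + 5*x**2 + 6*x) = 1/(x**2 + 1) - 4/(x + 3) - 2/(x + 2) + 2/x: now ∫(2/x) dx + ∫(-2/(x + 2)) dx + ∫(-4/(x + 3)) dx + ∫(1/(x**2 + 1)) dx.
Step 2. Evaluate the standard form [assuming x > -2]: now -2*log(x + 2) + ∫(2/x) dx + ∫(-4/(x + 3)) dx + ∫(1/(x**2 + 1)) dx.
Step 3. Evaluate the standard form [assuming x > 0]: now 2*log(x) - 2*log(x + 2) + ∫(-4/(x + 3)) dx + ∫(1/(x**2 + 1)) dx.
Step 4. Evaluate the standard form [assuming x > -3]: now 2*log(x) - 2*log(x + 2) - 4*log(x + 3) + ∫(1/(x**2 + 1)) dx.
Step 5. Evaluate the standard form: now 2*log(x) - 2*log(x + 2) - 4*log(x + 3) + atan(x).
Answer: 2*log(x) - 2*log(x + 2) - 4*log(x + 3) + atan(x).


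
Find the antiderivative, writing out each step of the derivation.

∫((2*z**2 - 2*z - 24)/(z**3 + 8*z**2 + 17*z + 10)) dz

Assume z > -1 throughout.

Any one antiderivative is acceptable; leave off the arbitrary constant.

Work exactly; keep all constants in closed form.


Step 1. Decompose ∫((2*z**2 - 2*z - 24)/(z**3 + 8*z**2 + 17*z + 10)) dz by partial fractions, (2*z**2 - 2*z - 24)/(z**3 + 8*z**2 + 17*z + 10) = 3/(z + 5) + 4/(z + 2) - 5/(z + 1): now ∫(-5/(z + 1)) dz + ∫(4/(z + 2)) dz + ∫(3/(z + 5)) dz.
Step 2. Evaluate the standard form [assuming z > -1]: now -5*log(z + 1) + ∫(4/(z + 2)) dz + ∫(3/(z + 5)) dz.
Step 3. Evaluate the standard form [assuming z > -2]: now -5*log(z + 1) + 4*log(z + 2) + ∫(3/(z + 5)) dz.
Step 4. Evaluate the standard form [assuming z > -5]: now -5*log(z + 1) + 4*log(z + 2) + 3*log(z + 5).
Answer: -5*log(z + 1) + 4*log(z + 2) + 3*log(z + 5).


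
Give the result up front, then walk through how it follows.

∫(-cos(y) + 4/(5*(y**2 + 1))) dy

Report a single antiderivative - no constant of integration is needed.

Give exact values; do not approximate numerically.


The answer is -sin(y) + 4*atan(y)/5.
Step 1. Rewrite: now ∫(4/(5*(y**2 + 1))) dy + ∫(-cos(y)) dy.
Step 2. Evaluate the standard form: now -sin(y) + ∫(4/(5*(y**2 + 1))) dy.
Step 3. Evaluate the standard form: now -sin(y) + 4*atan(y)/5.
Answer: -sin(y) + 4*atan(y)/5.


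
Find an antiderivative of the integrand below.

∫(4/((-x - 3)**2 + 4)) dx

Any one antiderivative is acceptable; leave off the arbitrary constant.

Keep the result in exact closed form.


Answer: 2*atan(x/2 + 3/2).


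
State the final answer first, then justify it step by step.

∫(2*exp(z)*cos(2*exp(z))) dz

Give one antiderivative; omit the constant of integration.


The answer is sin(2*exp(z)).
Step 1. Substitute u = exp(z), turning ∫(2*exp(z)*cos(2*exp(z))) dz into ∫(2*cos(2*u)) du: now ∫(2*cos(2*u)) du.
Step 2. Evaluate the standard form: now sin(2*u).
Step 3. Substitute back u = exp(z): now sin(2*exp(z)).
Answer: sin(2*exp(z)).


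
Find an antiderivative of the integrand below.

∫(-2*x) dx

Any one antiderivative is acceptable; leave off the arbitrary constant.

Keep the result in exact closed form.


Answer: -x**2.


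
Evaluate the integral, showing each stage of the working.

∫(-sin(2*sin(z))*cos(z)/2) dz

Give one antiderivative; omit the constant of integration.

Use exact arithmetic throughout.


Step 1. Substitute u = sin(z), turning ∫(-sin(2*sin(z))*cos(z)/2) dz into ∫(-sin(2*u)/2) du: now ∫(-sin(2*u)/2) du.
Step 2. Evaluate the standard form: now cos(2*u)/4.
Step 3. Substitute back u = sin(z): now cos(2*sin(z))/4.
Answer: cos(2*sin(z))/4.


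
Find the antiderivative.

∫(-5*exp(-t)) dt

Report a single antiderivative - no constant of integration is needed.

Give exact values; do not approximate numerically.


Answer: 5*exp(-t).


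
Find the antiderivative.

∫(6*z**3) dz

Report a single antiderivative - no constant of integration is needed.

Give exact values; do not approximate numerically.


Answer: 3*z**4/2.


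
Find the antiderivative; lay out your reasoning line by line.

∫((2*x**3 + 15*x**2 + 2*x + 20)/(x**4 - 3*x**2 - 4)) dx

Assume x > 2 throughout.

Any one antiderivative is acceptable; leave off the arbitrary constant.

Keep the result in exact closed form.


Step 1. Decompose ∫((2*x**3 + 15*x**2 + 2*x + 20)/(x**4 - 3*x**2 - 4)) dx by partial fractions, (2*x**3 + 15*x**2 + 2*x + 20)/(x**4 - 3*x**2 - 4) = -1/(x**2 + 1) - 3/(x + 2) + 5/(x - 2): now ∫(5/(x - 2)) dx + ∫(-3/(x + 2)) dx + ∫(-1/(x**2 + 1)) dx.
Step 2. Evaluate the standard form [assuming x > 2]: now 5*log(x - 2) + ∫(-3/(x + 2)) dx + ∫(-1/(x**2 + 1)) dx.
Step 3. Evaluate the standard form [assuming x > -2]: now 5*log(x - 2) - 3*log(x + 2) + ∫(-1/(x**2 + 1)) dx.
Step 4. Evaluate the standard form: now 5*log(x - 2) - 3*log(x + 2) - atan(x).
Answer: 5*log(x - 2) - 3*log(x + 2) - atan(x).


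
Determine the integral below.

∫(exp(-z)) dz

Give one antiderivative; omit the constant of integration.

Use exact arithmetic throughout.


Answer: -exp(-z).


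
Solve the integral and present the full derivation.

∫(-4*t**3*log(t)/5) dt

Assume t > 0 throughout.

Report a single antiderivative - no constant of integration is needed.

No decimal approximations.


Step 1. Integrate ∫(-4*t**3*log(t)/5) dt by parts with u = log(t), dv = (-4*t**3/5) dt, so v = -t**4/5 [assuming t > 0]: now -t**4*log(t)/5 + ∫(t**3/5) dt.
Step 2. Evaluate the standard form: now -t**4*log(t)/5 + t**4/20.
Answer: -t**4*log(t)/5 + t**4/20.


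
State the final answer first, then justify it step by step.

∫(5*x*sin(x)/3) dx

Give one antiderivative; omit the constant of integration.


The answer is -5*x*cos(x)/3 + 5*sin(x)/3.
Step 1. Integrate ∫(5*x*sin(x)/3) dx by parts with u = x, dv = (5*sin(x)/3) dx, so v = -5*cos(x)/3: now -5*x*cos(x)/3 + ∫(5*cos(x)/3) dx.
Step 2. Evaluate the standard form: now -5*x*cos(x)/3 + 5*sin(x)/3.
Answer: -5*x*cos(x)/3 + 5*sin(x)/3.


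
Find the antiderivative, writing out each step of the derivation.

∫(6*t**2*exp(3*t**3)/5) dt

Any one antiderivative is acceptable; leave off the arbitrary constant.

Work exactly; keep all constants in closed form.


Step 1. Substitute u = t**3, turning ∫(6*t**2*exp(3*t**3)/5) dt into ∫(2*exp(3*u)/5) du: now ∫(2*exp(3*u)/5) du.
Step 2. Evaluate the standard form: now 2*exp(3*u)/15.
Step 3. Substitute back u = t**3: now 2*exp(3*t**3)/15.
Answer: 2*exp(3*t**3)/15.


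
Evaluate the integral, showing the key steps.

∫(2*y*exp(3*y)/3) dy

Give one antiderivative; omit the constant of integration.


Step 1. Integrate ∫(2*y*exp(3*y)/3) dy by parts with u = y, dv = (2*exp(3*y)/3) dy, so v = 2*exp(3*y)/9: now 2*y*exp(3*y)/9 + ∫(-2*exp(3*y)/9) dy.
Step 2. Evaluate the standard form: now 2*y*exp(3*y)/9 - 2*exp(3*y)/27.
Answer: 2*y*exp(3*y)/9 - 2*exp(3*y)/27.


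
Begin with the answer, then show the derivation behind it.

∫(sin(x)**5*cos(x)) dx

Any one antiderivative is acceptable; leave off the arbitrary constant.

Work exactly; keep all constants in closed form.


The answer is sin(x)**6/6.
Step 1. Substitute u = sin(x), turning ∫(sin(x)**5*cos(x)) dx into ∫(u**5) du: now ∫(u**5) du.
Step 2. Evaluate the standard form: now u**6/6.
Step 3. Substitute back u = sin(x): now sin(x)**6/6.
Answer: sin(x)**6/6.


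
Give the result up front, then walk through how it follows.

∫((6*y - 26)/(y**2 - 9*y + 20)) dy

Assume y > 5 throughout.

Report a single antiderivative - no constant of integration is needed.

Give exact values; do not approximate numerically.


The answer is 4*log(y - 5) + 2*log(y - 4).
Step 1. Decompose ∫((6*y - 26)/(y**2 - 9*y + 20)) dy by partial fractions, (6*y - 26)/(y**2 - 9*y + 20) = 2/(y - 4) + 4/(y - 5): now ∫(4/(y - 5)) dy + ∫(2/(y - 4)) dy.
Step 2. Evaluate the standard form [assuming y > 4]: now 2*log(y - 4) + ∫(4/(y - 5)) dy.
Step 3. Evaluate the standard form [assuming y > 5]: now 4*log(y - 5) + 2*log(y - 4).
Answer: 4*log(y - 5) + 2*log(y - 4).


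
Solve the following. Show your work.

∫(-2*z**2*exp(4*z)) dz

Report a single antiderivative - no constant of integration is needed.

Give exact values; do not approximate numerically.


Step 1. Integrate ∫(-2*z**2*exp(4*z)) dz by parts with u = z**2, dv = (-2*exp(4*z)) dz, so v = -exp(4*z)/2: now -z**2*exp(4*z)/2 + ∫(z*exp(4*z)) dz.
Step 2. Integrate ∫(z*exp(4*z)) dz by parts with u = z, dv = (exp(4*z)) dz, so v = exp(4*z)/4: now -z**2*exp(4*z)/2 + z*exp(4*z)/4 + ∫(-exp(4*z)/4) dz.
Step 3. Evaluate the standard form: now -z**2*exp(4*z)/2 + z*exp(4*z)/4 - exp(4*z)/16.
Answer: -z**2*exp(4*z)/2 + z*exp(4*z)/4 - exp(4*z)/16.


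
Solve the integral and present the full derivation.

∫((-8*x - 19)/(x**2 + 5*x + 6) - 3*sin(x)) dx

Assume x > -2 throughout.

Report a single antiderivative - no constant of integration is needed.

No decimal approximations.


Step 1. Rewrite: now ∫((-8*x - 19)/(x**2 + 5*x + 6)) dx + ∫(-3*sin(x)) dx.
Step 2. Decompose ∫((-8*x - 19)/(x**2 + 5*x + 6)) dx by partial fractions, (-8*x - 19)/(x**2 + 5*x + 6) = -5/(x + 3) - 3/(x + 2): now ∫(-3/(x + 2)) dx + ∫(-5/(x + 3)) dx + ∫(-3*sin(x)) dx.
Step 3. Evaluate the standard form [assuming x > -2]: now -3*log(x + 2) + ∫(-5/(x + 3)) dx + ∫(-3*sin(x)) dx.
Step 4. Evaluate the standard form [assuming x > -3]: now -3*log(x + 2) - 5*log(x + 3) + ∫(-3*sin(x)) dx.
Step 5. Evaluate the standard form: now -3*log(x + 2) - 5*log(x + 3) + 3*cos(x).
Answer: -3*log(x + 2) - 5*log(x + 3) + 3*cos(x).


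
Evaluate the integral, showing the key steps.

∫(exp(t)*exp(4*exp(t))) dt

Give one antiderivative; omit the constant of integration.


Step 1. Substitute u = exp(t), turning ∫(exp(t)*exp(4*exp(t))) dt into ∫(exp(4*u)) du: now ∫(exp(4*u)) du.
Step 2. Evaluate the standard form: now exp(4*u)/4.
Step 3. Substitute back u = exp(t): now exp(4*exp(t))/4.
Answer: exp(4*exp(t))/4.


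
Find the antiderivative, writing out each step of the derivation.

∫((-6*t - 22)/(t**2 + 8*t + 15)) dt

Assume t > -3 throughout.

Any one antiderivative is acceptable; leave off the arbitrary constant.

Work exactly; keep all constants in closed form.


Step 1. Decompose ∫((-6*t - 22)/(t**2 + 8*t + 15)) dt by partial fractions, (-6*t - 22)/(t**2 + 8*t + 15) = -4/(t + 5) - 2/(t + 3): now ∫(-2/(t + 3)) dt + ∫(-4/(t + 5)) dt.
Step 2. Evaluate the standard form [assuming t > -3]: now -2*log(t + 3) + ∫(-4/(t + 5)) dt.
Step 3. Evaluate the standard form [assuming t > -5]: now -2*log(t + 3) - 4*log(t + 5).
Answer: -2*log(t + 3) - 4*log(t + 5).


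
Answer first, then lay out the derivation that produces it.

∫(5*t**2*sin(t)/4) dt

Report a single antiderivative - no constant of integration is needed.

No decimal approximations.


The answer is -5*t**2*cos(t)/4 + 5*t*sin(t)/2 + 5*cos(t)/2.
Step 1. Integrate ∫(5*t**2*sin(t)/4) dt by parts with u = t**2, dv = (5*sin(t)/4) dt, so v = -5*cos(t)/4: now -5*t**2*cos(t)/4 + ∫(5*t*cos(t)/2) dt.
Step 2. Integrate ∫(5*t*cos(t)/2) dt by parts with u = t, dv = (5*cos(t)/2) dt, so v = 5*sin(t)/2: now -5*t**2*cos(t)/4 + 5*t*sin(t)/2 + ∫(-5*sin(t)/2) dt.
Step 3. Evaluate the standard form: now -5*t**2*cos(t)/4 + 5*t*sin(t)/2 + 5*cos(t)/2.
Answer: -5*t**2*cos(t)/4 + 5*t*sin(t)/2 + 5*cos(t)/2.


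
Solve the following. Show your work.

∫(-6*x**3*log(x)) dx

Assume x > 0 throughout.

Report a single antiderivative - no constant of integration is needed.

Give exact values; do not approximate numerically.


Step 1. Integrate ∫(-6*x**3*log(x)) dx by parts with u = log(x), dv = (-6*x**3) dx, so v = -3*x**4/2 [assuming x > 0]: now -3*x**4*log(x)/2 + ∫(3*x**3/2) dx.
Step 2. Evaluate the standard form: now -3*x**4*log(x)/2 + 3*x**4/8.
Answer: -3*x**4*log(x)/2 + 3*x**4/8.


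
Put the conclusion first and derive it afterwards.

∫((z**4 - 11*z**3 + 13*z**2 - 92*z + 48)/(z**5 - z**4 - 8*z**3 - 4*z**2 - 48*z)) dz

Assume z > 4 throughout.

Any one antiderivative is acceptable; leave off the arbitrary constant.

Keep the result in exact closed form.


The answer is -log(z) - log(z - 4) + 3*log(z + 3) + 3*atan(z/2)/2.
Step 1. Decompose ∫((z**4 - 11*z**3 + 13*z**2 - 92*z + 48)/(z**5 - z**4 - 8*z**3 - 4*z**2 - 48*z)) dz by partial fractions, (z**4 - 11*z**3 + 13*z**2 - 92*z + 48)/(z**5 - z**4 - 8*z**3 - 4*z**2 - 48*z) = 3/(z**2 + 4) + 3/(z + 3) - 1/(z - 4) - 1/z: now ∫(-1/z) dz + ∫(-1/(z - 4)) dz + ∫(3/(z + 3)) dz + ∫(3/(z**2 + 4)) dz.
Step 2. Evaluate the standard form [assuming z > 0]: now -log(z) + ∫(-1/(z - 4)) dz + ∫(3/(z + 3)) dz + ∫(3/(z**2 + 4)) dz.
Step 3. Evaluate the standard form [assuming z > -3]: now -log(z) + 3*log(z + 3) + ∫(-1/(z - 4)) dz + ∫(3/(z**2 + 4)) dz.
Step 4. Evaluate the standard form [assuming z > 4]: now -log(z) - log(z - 4) + 3*log(z + 3) + ∫(3/(z**2 + 4)) dz.
Step 5. Evaluate the standard form: now -log(z) - log(z - 4) + 3*log(z + 3) + 3*atan(z/2)/2.
Answer: -log(z) - log(z - 4) + 3*log(z + 3) + 3*atan(z/2)/2.


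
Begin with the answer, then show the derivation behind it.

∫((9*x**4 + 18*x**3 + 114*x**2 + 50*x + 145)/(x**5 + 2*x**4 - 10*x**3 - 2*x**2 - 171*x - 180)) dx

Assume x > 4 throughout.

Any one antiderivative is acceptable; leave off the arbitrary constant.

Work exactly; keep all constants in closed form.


The answer is 5*log(x - 4) - log(x + 1) + 5*log(x + 5) + 4*atan(x/3)/3.
Step 1. Decompose ∫((9*x**4 + 18*x**3 + 114*x**2 + 50*x + 145)/(x**5 + 2*x**4 - 10*x**3 - 2*x**2 - 171*x - 180)) dx by partial fractions, (9*x**4 + 18*x**3 + 114*x**2 + 50*x + 145)/(x**5 + 2*x**4 - 10*x**3 - 2*x**2 - 171*x - 180) = 4/(x**2 + 9) + 5/(x + 5) - 1/(x + 1) + 5/(x - 4): now ∫(5/(x - 4)) dx + ∫(-1/(x + 1)) dx + ∫(5/(x + 5)) dx + ∫(4/(x**2 + 9)) dx.
Step 2. Evaluate the standard form [assuming x > 4]: now 5*log(x - 4) + ∫(-1/(x + 1)) dx + ∫(5/(x + 5)) dx + ∫(4/(x**2 + 9)) dx.
Step 3. Evaluate the standard form [assuming x > -5]: now 5*log(x - 4) + 5*log(x + 5) + ∫(-1/(x + 1)) dx + ∫(4/(x**2 + 9)) dx.
Step 4. Evaluate the standard form [assuming x > -1]: now 5*log(x - 4) - log(x + 1) + 5*log(x + 5) + ∫(4/(x**2 + 9)) dx.
Step 5. Evaluate the standard form: now 5*log(x - 4) - log(x + 1) + 5*log(x + 5) + 4*atan(x/3)/3.
Answer: 5*log(x - 4) - log(x + 1) + 5*log(x + 5) + 4*atan(x/3)/3.


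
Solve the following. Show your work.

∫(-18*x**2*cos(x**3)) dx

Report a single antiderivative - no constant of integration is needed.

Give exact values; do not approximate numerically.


Step 1. Substitute u = x**3, turning ∫(-18*x**2*cos(x**3)) dx into ∫(-6*cos(u)) du: now ∫(-6*cos(u)) du.
Step 2. Evaluate the standard form: now -6*sin(u).
Step 3. Substitute back u = x**3: now -6*sin(x**3).
Answer: -6*sin(x**3).


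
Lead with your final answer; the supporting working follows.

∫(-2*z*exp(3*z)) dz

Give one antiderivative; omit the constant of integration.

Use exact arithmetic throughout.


The answer is -2*z*exp(3*z)/3 + 2*exp(3*z)/9.
Step 1. Integrate ∫(-2*z*exp(3*z)) dz by parts with u = z, dv = (-2*exp(3*z)) dz, so v = -2*exp(3*z)/3: now -2*z*exp(3*z)/3 + ∫(2*exp(3*z)/3) dz.
Step 2. Evaluate the standard form: now -2*z*exp(3*z)/3 + 2*exp(3*z)/9.
Answer: -2*z*exp(3*z)/3 + 2*exp(3*z)/9.


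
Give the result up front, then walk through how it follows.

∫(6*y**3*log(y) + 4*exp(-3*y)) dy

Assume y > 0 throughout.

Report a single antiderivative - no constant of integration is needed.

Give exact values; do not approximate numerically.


The answer is 3*y**4*log(y)/2 - 3*y**4/8 - 4*exp(-3*y)/3.
Step 1. Rewrite: now ∫(6*y**3*log(y)) dy + ∫(4*exp(-3*y)) dy.
Step 2. Evaluate the standard form: now ∫(6*y**3*log(y)) dy - 4*exp(-3*y)/3.
Step 3. Integrate ∫(6*y**3*log(y)) dy by parts with u = log(y), dv = (6*y**3) dy, so v = 3*y**4/2 [assuming y > 0]: now 3*y**4*log(y)/2 + ∫(-3*y**3/2) dy - 4*exp(-3*y)/3.
Step 4. Evaluate the standard form: now 3*y**4*log(y)/2 - 3*y**4/8 - 4*exp(-3*y)/3.
Answer: 3*y**4*log(y)/2 - 3*y**4/8 - 4*exp(-3*y)/3.


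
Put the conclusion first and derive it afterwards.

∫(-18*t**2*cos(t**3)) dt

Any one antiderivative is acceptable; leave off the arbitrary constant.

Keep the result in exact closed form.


The answer is -6*sin(t**3).
Step 1. Substitute u = t**3, turning ∫(-18*t**2*cos(t**3)) dt into ∫(-6*cos(u)) du: now ∫(-6*cos(u)) du.
Step 2. Evaluate the standard form: now -6*sin(u).
Step 3. Substitute back u = t**3: now -6*sin(t**3).
Answer: -6*sin(t**3).


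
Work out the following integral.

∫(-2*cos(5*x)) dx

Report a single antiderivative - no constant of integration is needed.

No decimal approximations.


Answer: -2*sin(5*x)/5.


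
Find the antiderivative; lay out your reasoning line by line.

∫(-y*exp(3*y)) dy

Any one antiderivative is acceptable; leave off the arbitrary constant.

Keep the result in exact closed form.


Step 1. Integrate ∫(-y*exp(3*y)) dy by parts with u = y, dv = (-exp(3*y)) dy, so v = -exp(3*y)/3: now -y*exp(3*y)/3 + ∫(exp(3*y)/3) dy.
Step 2. Evaluate the standard form: now -y*exp(3*y)/3 + exp(3*y)/9.
Answer: -y*exp(3*y)/3 + exp(3*y)/9.


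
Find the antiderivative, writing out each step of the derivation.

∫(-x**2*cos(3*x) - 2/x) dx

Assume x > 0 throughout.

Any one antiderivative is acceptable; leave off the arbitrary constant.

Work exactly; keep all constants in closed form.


Step 1. Rewrite: now ∫(-2/x) dx + ∫(-x**2*cos(3*x)) dx.
Step 2. Evaluate the standard form [assuming x > 0]: now -2*log(x) + ∫(-x**2*cos(3*x)) dx.
Step 3. Integrate ∫(-x**2*cos(3*x)) dx by parts with u = x**2, dv = (-cos(3*x)) dx, so v = -sin(3*x)/3: now -x**2*sin(3*x)/3 - 2*log(x) + ∫(2*x*sin(3*x)/3) dx.
Step 4. Integrate ∫(2*x*sin(3*x)/3) dx by parts with u = x, dv = (2*sin(3*x)/3) dx, so v = -2*cos(3*x)/9: now -x**2*sin(3*x)/3 - 2*x*cos(3*x)/9 - 2*log(x) + ∫(2*cos(3*x)/9) dx.
Step 5. Evaluate the standard form: now -x**2*sin(3*x)/3 - 2*x*cos(3*x)/9 - 2*log(x) + 2*sin(3*x)/27.
Answer: -x**2*sin(3*x)/3 - 2*x*cos(3*x)/9 - 2*log(x) + 2*sin(3*x)/27.


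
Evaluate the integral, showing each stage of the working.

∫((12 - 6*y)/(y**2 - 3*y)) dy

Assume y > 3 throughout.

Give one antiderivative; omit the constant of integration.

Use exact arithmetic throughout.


Step 1. Decompose ∫((12 - 6*y)/(y**2 - 3*y)) dy by partial fractions, (12 - 6*y)/(y**2 - 3*y) = -2/(y - 3) - 4/y: now ∫(-4/y) dy + ∫(-2/(y - 3)) dy.
Step 2. Evaluate the standard form [assuming y > 3]: now -2*log(y - 3) + ∫(-4/y) dy.
Step 3. Evaluate the standard form [assuming y > 0]: now -4*log(y) - 2*log(y - 3).
Answer: -4*log(y) - 2*log(y - 3).


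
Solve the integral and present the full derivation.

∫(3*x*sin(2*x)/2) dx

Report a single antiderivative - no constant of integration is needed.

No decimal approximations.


Step 1. Integrate ∫(3*x*sin(2*x)/2) dx by parts with u = x, dv = (3*sin(2*x)/2) dx, so v = -3*cos(2*x)/4: now -3*x*cos(2*x)/4 + ∫(3*cos(2*x)/4) dx.
Step 2. Evaluate the standard form: now -3*x*cos(2*x)/4 + 3*sin(2*x)/8.
Answer: -3*x*cos(2*x)/4 + 3*sin(2*x)/8.


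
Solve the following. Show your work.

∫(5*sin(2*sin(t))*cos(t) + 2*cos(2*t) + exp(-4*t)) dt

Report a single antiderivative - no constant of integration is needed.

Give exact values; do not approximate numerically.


Step 1. Rewrite: now ∫(5*sin(2*sin(t))*cos(t)) dt + ∫(exp(-4*t)) dt + ∫(2*cos(2*t)) dt.
Step 2. Substitute u = sin(t), turning ∫(5*sin(2*sin(t))*cos(t)) dt into ∫(5*sin(2*u)) du: now ∫(exp(-4*t)) dt + ∫(5*sin(2*u)) du + ∫(2*cos(2*t)) dt.
Step 3. Evaluate the standard form: now -5*cos(2*u)/2 + ∫(exp(-4*t)) dt + ∫(2*cos(2*t)) dt.
Step 4. Substitute back u = sin(t): now -5*cos(2*sin(t))/2 + ∫(exp(-4*t)) dt + ∫(2*cos(2*t)) dt.
Step 5. Evaluate the standard form: now -5*cos(2*sin(t))/2 + ∫(2*cos(2*t)) dt - exp(-4*t)/4.
Step 6. Evaluate the standard form: now sin(2*t) - 5*cos(2*sin(t))/2 - exp(-4*t)/4.
Answer: sin(2*t) - 5*cos(2*sin(t))/2 - exp(-4*t)/4.


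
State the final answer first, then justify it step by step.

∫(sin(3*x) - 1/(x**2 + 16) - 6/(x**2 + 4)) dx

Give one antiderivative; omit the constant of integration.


The answer is -cos(3*x)/3 - atan(x/4)/4 - 3*atan(x/2).
Step 1. Rewrite: now ∫(-6/(x**2 + 4)) dx + ∫(-1/(x**2 + 16)) dx + ∫(sin(3*x)) dx.
Step 2. Evaluate the standard form: now -atan(x/4)/4 + ∫(-6/(x**2 + 4)) dx + ∫(sin(3*x)) dx.
Step 3. Evaluate the standard form: now -atan(x/4)/4 - 3*atan(x/2) + ∫(sin(3*x)) dx.
Step 4. Evaluate the standard form: now -cos(3*x)/3 - atan(x/4)/4 - 3*atan(x/2).
Answer: -cos(3*x)/3 - atan(x/4)/4 - 3*atan(x/2).


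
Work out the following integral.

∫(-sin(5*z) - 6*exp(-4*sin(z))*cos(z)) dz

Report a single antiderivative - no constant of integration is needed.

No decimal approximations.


Answer: cos(5*z)/5 + 3*exp(-4*sin(z))/2.


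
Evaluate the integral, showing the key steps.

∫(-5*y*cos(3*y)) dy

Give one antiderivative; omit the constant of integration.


Step 1. Integrate ∫(-5*y*cos(3*y)) dy by parts with u = y, dv = (-5*cos(3*y)) dy, so v = -5*sin(3*y)/3: now -5*y*sin(3*y)/3 + ∫(5*sin(3*y)/3) dy.
Step 2. Evaluate the standard form: now -5*y*sin(3*y)/3 - 5*cos(3*y)/9.
Answer: -5*y*sin(3*y)/3 - 5*cos(3*y)/9.


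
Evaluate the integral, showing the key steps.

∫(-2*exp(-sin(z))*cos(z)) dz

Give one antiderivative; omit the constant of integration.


Step 1. Substitute u = sin(z), turning ∫(-2*exp(-sin(z))*cos(z)) dz into ∫(-2*exp(-u)) du: now ∫(-2*exp(-u)) du.
Step 2. Evaluate the standard form: now 2*exp(-u).
Step 3. Substitute back u = sin(z): now 2*exp(-sin(z)).
Answer: 2*exp(-sin(z)).


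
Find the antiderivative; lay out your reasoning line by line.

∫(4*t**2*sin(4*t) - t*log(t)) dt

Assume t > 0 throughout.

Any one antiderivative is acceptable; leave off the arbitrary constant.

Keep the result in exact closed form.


Step 1. Rewrite: now ∫(-t*log(t)) dt + ∫(4*t**2*sin(4*t)) dt.
Step 2. Integrate ∫(4*t**2*sin(4*t)) dt by parts with u = t**2, dv = (4*sin(4*t)) dt, so v = -cos(4*t): now -t**2*cos(4*t) + ∫(-t*log(t)) dt + ∫(2*t*cos(4*t)) dt.
Step 3. Integrate ∫(2*t*cos(4*t)) dt by parts with u = t, dv = (2*cos(4*t)) dt, so v = sin(4*t)/2: now -t**2*cos(4*t) + t*sin(4*t)/2 + ∫(-t*log(t)) dt + ∫(-sin(4*t)/2) dt.
Step 4. Evaluate the standard form: now -t**2*cos(4*t) + t*sin(4*t)/2 + cos(4*t)/8 + ∫(-t*log(t)) dt.
Step 5. Integrate ∫(-t*log(t)) dt by parts with u = log(t), dv = (-t) dt, so v = -t**2/2 [assuming t > 0]: now -t**2*log(t)/2 - t**2*cos(4*t) + t*sin(4*t)/2 + cos(4*t)/8 + ∫(t/2) dt.
Step 6. Evaluate the standard form: now -t**2*log(t)/2 - t**2*cos(4*t) + t**2/4 + t*sin(4*t)/2 + cos(4*t)/8.
Answer: -t**2*log(t)/2 - t**2*cos(4*t) + t**2/4 + t*sin(4*t)/2 + cos(4*t)/8.


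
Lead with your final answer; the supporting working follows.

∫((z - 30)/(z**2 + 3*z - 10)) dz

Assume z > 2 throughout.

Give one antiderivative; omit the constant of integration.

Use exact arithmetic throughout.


The answer is -4*log(z - 2) + 5*log(z + 5).
Step 1. Decompose ∫((z - 30)/(z**2 + 3*z - 10)) dz by partial fractions, (z - 30)/(z**2 + 3*z - 10) = 5/(z + 5) - 4/(z - 2): now ∫(-4/(z - 2)) dz + ∫(5/(z + 5)) dz.
Step 2. Evaluate the standard form [assuming z > 2]: now -4*log(z - 2) + ∫(5/(z + 5)) dz.
Step 3. Evaluate the standard form [assuming z > -5]: now -4*log(z - 2) + 5*log(z + 5).
Answer: -4*log(z - 2) + 5*log(z + 5).


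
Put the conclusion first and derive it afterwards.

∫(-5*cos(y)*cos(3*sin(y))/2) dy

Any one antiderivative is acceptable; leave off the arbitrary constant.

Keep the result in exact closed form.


The answer is -5*sin(3*sin(y))/6.
Step 1. Substitute u = sin(y), turning ∫(-5*cos(y)*cos(3*sin(y))/2) dy into ∫(-5*cos(3*u)/2) du: now ∫(-5*cos(3*u)/2) du.
Step 2. Evaluate the standard form: now -5*sin(3*u)/6.
Step 3. Substitute back u = sin(y): now -5*sin(3*sin(y))/6.
Answer: -5*sin(3*sin(y))/6.


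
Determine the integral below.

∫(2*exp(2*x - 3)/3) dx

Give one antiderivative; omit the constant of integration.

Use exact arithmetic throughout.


Answer: exp(2*x - 3)/3.


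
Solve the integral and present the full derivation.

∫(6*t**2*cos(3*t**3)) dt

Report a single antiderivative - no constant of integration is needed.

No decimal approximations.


Step 1. Substitute u = t**3, turning ∫(6*t**2*cos(3*t**3)) dt into ∫(2*cos(3*u)) du: now ∫(2*cos(3*u)) du.
Step 2. Evaluate the standard form: now 2*sin(3*u)/3.
Step 3. Substitute back u = t**3: now 2*sin(3*t**3)/3.
Answer: 2*sin(3*t**3)/3.


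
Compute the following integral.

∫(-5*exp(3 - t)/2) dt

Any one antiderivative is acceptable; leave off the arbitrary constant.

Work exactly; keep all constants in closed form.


Answer: 5*exp(3 - t)/2.


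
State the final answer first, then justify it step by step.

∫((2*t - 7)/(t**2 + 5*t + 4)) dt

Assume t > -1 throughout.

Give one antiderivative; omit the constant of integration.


The answer is -3*log(t + 1) + 5*log(t + 4).
Step 1. Decompose ∫((2*t - 7)/(t**2 + 5*t + 4)) dt by partial fractions, (2*t - 7)/(t**2 + 5*t + 4) = 5/(t + 4) - 3/(t + 1): now ∫(-3/(t + 1)) dt + ∫(5/(t + 4)) dt.
Step 2. Evaluate the standard form [assuming t > -1]: now -3*log(t + 1) + ∫(5/(t + 4)) dt.
Step 3. Evaluate the standard form [assuming t > -4]: now -3*log(t + 1) + 5*log(t + 4).
Answer: -3*log(t + 1) + 5*log(t + 4).


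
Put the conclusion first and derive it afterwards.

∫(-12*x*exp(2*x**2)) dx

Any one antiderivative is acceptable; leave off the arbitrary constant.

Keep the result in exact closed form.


The answer is -3*exp(2*x**2).
Step 1. Substitute u = x**2, turning ∫(-12*x*exp(2*x**2)) dx into ∫(-6*exp(2*u)) du: now ∫(-6*exp(2*u)) du.
Step 2. Evaluate the standard form: now -3*exp(2*u).
Step 3. Substitute back u = x**2: now -3*exp(2*x**2).
Answer: -3*exp(2*x**2).


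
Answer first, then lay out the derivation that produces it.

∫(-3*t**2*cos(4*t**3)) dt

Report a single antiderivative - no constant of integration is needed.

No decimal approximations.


The answer is -sin(4*t**3)/4.
Step 1. Substitute u = t**3, turning ∫(-3*t**2*cos(4*t**3)) dt into ∫(-cos(4*u)) du: now ∫(-cos(4*u)) du.
Step 2. Evaluate the standard form: now -sin(4*u)/4.
Step 3. Substitute back u = t**3: now -sin(4*t**3)/4.
Answer: -sin(4*t**3)/4.


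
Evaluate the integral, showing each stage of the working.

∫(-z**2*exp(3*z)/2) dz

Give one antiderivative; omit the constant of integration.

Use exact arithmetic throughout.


Step 1. Integrate ∫(-z**2*exp(3*z)/2) dz by parts with u = z**2, dv = (-exp(3*z)/2) dz, so v = -exp(3*z)/6: now -z**2*exp(3*z)/6 + ∫(z*exp(3*z)/3) dz.
Step 2. Integrate ∫(z*exp(3*z)/3) dz by parts with u = z, dv = (exp(3*z)/3) dz, so v = exp(3*z)/9: now -z**2*exp(3*z)/6 + z*exp(3*z)/9 + ∫(-exp(3*z)/9) dz.
Step 3. Evaluate the standard form: now -z**2*exp(3*z)/6 + z*exp(3*z)/9 - exp(3*z)/27.
Answer: -z**2*exp(3*z)/6 + z*exp(3*z)/9 - exp(3*z)/27.


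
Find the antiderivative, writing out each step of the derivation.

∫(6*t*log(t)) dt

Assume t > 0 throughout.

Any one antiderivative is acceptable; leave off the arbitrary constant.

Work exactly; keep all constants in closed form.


Step 1. Integrate ∫(6*t*log(t)) dt by parts with u = log(t), dv = (6*t) dt, so v = 3*t**2 [assuming t > 0]: now 3*t**2*log(t) + ∫(-3*t) dt.
Step 2. Evaluate the standard form: now 3*t**2*log(t) - 3*t**2/2.
Answer: 3*t**2*log(t) - 3*t**2/2.


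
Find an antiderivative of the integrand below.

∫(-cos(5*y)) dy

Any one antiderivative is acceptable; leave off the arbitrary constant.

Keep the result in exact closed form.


Answer: -sin(5*y)/5.


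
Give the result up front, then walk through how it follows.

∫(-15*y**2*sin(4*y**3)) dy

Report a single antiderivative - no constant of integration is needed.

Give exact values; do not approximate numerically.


The answer is 5*cos(4*y**3)/4.
Step 1. Substitute u = y**3, turning ∫(-15*y**2*sin(4*y**3)) dy into ∫(-5*sin(4*u)) du: now ∫(-5*sin(4*u)) du.
Step 2. Evaluate the standard form: now 5*cos(4*u)/4.
Step 3. Substitute back u = y**3: now 5*cos(4*y**3)/4.
Answer: 5*cos(4*y**3)/4.


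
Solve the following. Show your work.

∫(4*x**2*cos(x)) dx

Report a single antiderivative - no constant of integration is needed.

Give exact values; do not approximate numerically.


Step 1. Integrate ∫(4*x**2*cos(x)) dx by parts with u = x**2, dv = (4*cos(x)) dx, so v = 4*sin(x): now 4*x**2*sin(x) + ∫(-8*x*sin(x)) dx.
Step 2. Integrate ∫(-8*x*sin(x)) dx by parts with u = x, dv = (-8*sin(x)) dx, so v = 8*cos(x): now 4*x**2*sin(x) + 8*x*cos(x) + ∫(-8*cos(x)) dx.
Step 3. Evaluate the standard form: now 4*x**2*sin(x) + 8*x*cos(x) - 8*sin(x).
Answer: 4*x**2*sin(x) + 8*x*cos(x) - 8*sin(x).


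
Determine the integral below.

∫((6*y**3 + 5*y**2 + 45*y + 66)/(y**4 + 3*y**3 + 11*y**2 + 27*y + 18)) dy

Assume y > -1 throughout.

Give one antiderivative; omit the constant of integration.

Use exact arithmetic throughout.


Answer: 2*log(y + 1) + 4*log(y + 2) - atan(y/3).


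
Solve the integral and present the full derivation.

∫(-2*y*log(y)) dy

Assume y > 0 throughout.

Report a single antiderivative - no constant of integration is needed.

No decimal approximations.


Step 1. Integrate ∫(-2*y*log(y)) dy by parts with u = log(y), dv = (-2*y) dy, so v = -y**2 [assuming y > 0]: now -y**2*log(y) + ∫(y) dy.
Step 2. Evaluate the standard form: now -y**2*log(y) + y**2/2.
Answer: -y**2*log(y) + y**2/2.


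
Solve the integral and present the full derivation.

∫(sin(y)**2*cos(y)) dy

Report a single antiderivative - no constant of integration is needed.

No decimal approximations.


Step 1. Substitute u = sin(y), turning ∫(sin(y)**2*cos(y)) dy into ∫(u**2) du: now ∫(u**2) du.
Step 2. Evaluate the standard form: now u**3/3.
Step 3. Substitute back u = sin(y): now sin(y)**3/3.
Answer: sin(y)**3/3.


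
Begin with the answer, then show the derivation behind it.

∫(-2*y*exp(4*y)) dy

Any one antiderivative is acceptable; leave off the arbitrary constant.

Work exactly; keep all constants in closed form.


The answer is -y*exp(4*y)/2 + exp(4*y)/8.
Step 1. Integrate ∫(-2*y*exp(4*y)) dy by parts with u = y, dv = (-2*exp(4*y)) dy, so v = -exp(4*y)/2: now -y*exp(4*y)/2 + ∫(exp(4*y)/2) dy.
Step 2. Evaluate the standard form: now -y*exp(4*y)/2 + exp(4*y)/8.
Answer: -y*exp(4*y)/2 + exp(4*y)/8.


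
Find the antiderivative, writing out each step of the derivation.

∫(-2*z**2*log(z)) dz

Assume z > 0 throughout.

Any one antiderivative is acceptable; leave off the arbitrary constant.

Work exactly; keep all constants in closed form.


Step 1. Integrate ∫(-2*z**2*log(z)) dz by parts with u = log(z), dv = (-2*z**2) dz, so v = -2*z**3/3 [assuming z > 0]: now -2*z**3*log(z)/3 + ∫(2*z**2/3) dz.
Step 2. Evaluate the standard form: now -2*z**3*log(z)/3 + 2*z**3/9.
Answer: -2*z**3*log(z)/3 + 2*z**3/9.


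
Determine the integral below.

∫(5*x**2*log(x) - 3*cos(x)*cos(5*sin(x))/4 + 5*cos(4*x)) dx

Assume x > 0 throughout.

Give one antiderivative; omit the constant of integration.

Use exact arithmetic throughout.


Answer: 5*x**3*log(x)/3 - 5*x**3/9 + 5*sin(4*x)/4 - 3*sin(5*sin(x))/20.


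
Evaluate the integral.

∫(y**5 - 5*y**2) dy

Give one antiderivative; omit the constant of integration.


Answer: y**6/6 - 5*y**3/3.


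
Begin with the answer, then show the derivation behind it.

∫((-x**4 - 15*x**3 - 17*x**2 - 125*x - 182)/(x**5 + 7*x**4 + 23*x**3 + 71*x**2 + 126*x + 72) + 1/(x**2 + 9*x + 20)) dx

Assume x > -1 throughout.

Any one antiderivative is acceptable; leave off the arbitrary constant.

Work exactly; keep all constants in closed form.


The answer is -2*log(x + 1) - 4*log(x + 2) + 6*log(x + 4) - log(x + 5) + 2*atan(x/3)/3.
Step 1. Rewrite: now ∫((-x**4 - 15*x**3 - 17*x**2 - 125*x - 182)/(x**5 + 7*x**4 + 23*x**3 + 71*x**2 + 126*x + 72)) dx + ∫(1/(x**2 + 9*x + 20)) dx.
Step 2. Decompose ∫(1/(x**2 + 9*x + 20)) dx by partial fractions, 1/(x**2 + 9*x + 20) = -1/(x + 5) + 1/(x + 4): now ∫((-x**4 - 15*x**3 - 17*x**2 - 125*x - 182)/(x**5 + 7*x**4 + 23*x**3 + 71*x**2 + 126*x + 72)) dx + ∫(1/(x + 4)) dx + ∫(-1/(x + 5)) dx.
Step 3. Evaluate the standard form [assuming x > -5]: now -log(x + 5) + ∫((-x**4 - 15*x**3 - 17*x**2 - 125*x - 182)/(x**5 + 7*x**4 + 23*x**3 + 71*x**2 + 126*x + 72)) dx + ∫(1/(x + 4)) dx.
Step 4. Evaluate the standard form [assuming x > -4]: now log(x + 4) - log(x + 5) + ∫((-x**4 - 15*x**3 - 17*x**2 - 125*x - 182)/(x**5 + 7*x**4 + 23*x**3 + 71*x**2 + 126*x + 72)) dx.
Step 5. Decompose ∫((-x**4 - 15*x**3 - 17*x**2 - 125*x - 182)/(x**5 + 7*x**4 + 23*x**3 + 71*x**2 + 126*x + 72)) dx by partial fractions, (-x**4 - 15*x**3 - 17*x**2 - 125*x - 182)/(x**5 + 7*x**4 + 23*x**3 + 71*x**2 + 126*x + 72) = 2/(x**2 + 9) + 5/(x + 4) - 4/(x + 2) - 2/(x + 1): now log(x + 4) - log(x + 5) + ∫(-2/(x + 1)) dx + ∫(-4/(x + 2)) dx + ∫(5/(x + 4)) dx + ∫(2/(x**2 + 9)) dx.
Step 6. Evaluate the standard form [assuming x > -1]: now -2*log(x + 1) + log(x + 4) - log(x + 5) + ∫(-4/(x + 2)) dx + ∫(5/(x + 4)) dx + ∫(2/(x**2 + 9)) dx.
Step 7. Evaluate the standard form [assuming x > -2]: now -2*log(x + 1) - 4*log(x + 2) + log(x + 4) - log(x + 5) + ∫(5/(x + 4)) dx + ∫(2/(x**2 + 9)) dx.
Step 8. Evaluate the standard form [assuming x > -4]: now -2*log(x + 1) - 4*log(x + 2) + 6*log(x + 4) - log(x + 5) + ∫(2/(x**2 + 9)) dx.
Step 9. Evaluate the standard form: now -2*log(x + 1) - 4*log(x + 2) + 6*log(x + 4) - log(x + 5) + 2*atan(x/3)/3.
Answer: -2*log(x + 1) - 4*log(x + 2) + 6*log(x + 4) - log(x + 5) + 2*atan(x/3)/3.


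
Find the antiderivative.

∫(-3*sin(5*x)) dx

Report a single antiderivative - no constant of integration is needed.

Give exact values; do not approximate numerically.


Answer: 3*cos(5*x)/5.


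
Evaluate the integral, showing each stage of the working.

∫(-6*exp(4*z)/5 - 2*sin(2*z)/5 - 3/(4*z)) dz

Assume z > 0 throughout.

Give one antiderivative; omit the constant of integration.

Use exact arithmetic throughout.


Step 1. Rewrite: now ∫(-3/(4*z)) dz + ∫(-6*exp(4*z)/5) dz + ∫(-2*sin(2*z)/5) dz.
Step 2. Evaluate the standard form: now -3*exp(4*z)/10 + ∫(-3/(4*z)) dz + ∫(-2*sin(2*z)/5) dz.
Step 3. Evaluate the standard form [assuming z > 0]: now -3*exp(4*z)/10 - 3*log(z)/4 + ∫(-2*sin(2*z)/5) dz.
Step 4. Evaluate the standard form: now -3*exp(4*z)/10 - 3*log(z)/4 + cos(2*z)/5.
Answer: -3*exp(4*z)/10 - 3*log(z)/4 + cos(2*z)/5.


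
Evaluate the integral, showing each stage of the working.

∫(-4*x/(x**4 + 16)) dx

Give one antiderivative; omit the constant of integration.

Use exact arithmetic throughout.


Step 1. Substitute u = x**2, turning ∫(-4*x/(x**4 + 16)) dx into ∫(-2/(u**2 + 16)) du: now ∫(-2/(u**2 + 16)) du.
Step 2. Evaluate the standard form: now -atan(u/4)/2.
Step 3. Substitute back u = x**2: now -atan(x**2/4)/2.
Answer: -atan(x**2/4)/2.


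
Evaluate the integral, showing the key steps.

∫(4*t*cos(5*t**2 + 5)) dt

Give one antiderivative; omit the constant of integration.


Step 1. Substitute u = t**2 + 1, turning ∫(4*t*cos(5*t**2 + 5)) dt into ∫(2*cos(5*u)) du: now ∫(2*cos(5*u)) du.
Step 2. Evaluate the standard form: now 2*sin(5*u)/5.
Step 3. Substitute back u = t**2 + 1: now 2*sin(5*t**2 + 5)/5.
Answer: 2*sin(5*t**2 + 5)/5.


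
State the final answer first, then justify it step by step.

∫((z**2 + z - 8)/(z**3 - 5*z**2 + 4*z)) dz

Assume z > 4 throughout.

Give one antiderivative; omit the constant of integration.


The answer is -2*log(z) + log(z - 4) + 2*log(z - 1).
Step 1. Decompose ∫((z**2 + z - 8)/(z**3 - 5*z**2 + 4*z)) dz by partial fractions, (z**2 + z - 8)/(z**3 - 5*z**2 + 4*z) = 2/(z - 1) + 1/(z - 4) - 2/z: now ∫(-2/z) dz + ∫(1/(z - 4)) dz + ∫(2/(z - 1)) dz.
Step 2. Evaluate the standard form [assuming z > 4]: now log(z - 4) + ∫(-2/z) dz + ∫(2/(z - 1)) dz.
Step 3. Evaluate the standard form [assuming z > 0]: now -2*log(z) + log(z - 4) + ∫(2/(z - 1)) dz.
Step 4. Evaluate the standard form [assuming z > 1]: now -2*log(z) + log(z - 4) + 2*log(z - 1).
Answer: -2*log(z) + log(z - 4) + 2*log(z - 1).
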